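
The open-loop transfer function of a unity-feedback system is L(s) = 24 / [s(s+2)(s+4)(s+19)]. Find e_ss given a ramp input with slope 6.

System type = 1 (one pole at s=0).
K_v = lim_{s→0} s·L(s) = 24 / (2·4·19) = 3/19.
e_ss = 6/K_v = 6/(3/19) = 38.

38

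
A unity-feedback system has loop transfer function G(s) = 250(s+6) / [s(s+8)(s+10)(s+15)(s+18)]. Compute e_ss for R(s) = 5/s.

System type = 1 (one pole at s=0).
K_p = ∞ for a type-1 system; e_ss to a step is zero.

0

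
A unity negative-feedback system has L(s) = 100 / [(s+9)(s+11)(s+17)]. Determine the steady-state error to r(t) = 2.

3366/1783

L(s) has no factors of s in the denominator, so the system is type 0.
K_p = lim_{s→0} L(s) = 100 / (9·11·17) = 100/1683.
e_ss = 2/(1 + K_p) = 2/(1783/1683) = 3366/1783.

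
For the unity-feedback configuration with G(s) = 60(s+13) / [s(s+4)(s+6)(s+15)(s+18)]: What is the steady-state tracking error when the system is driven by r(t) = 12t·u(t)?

System type = 1 (one pole at s=0).
K_v = lim_{s→0} s·G(s) = 60·13 / (4·6·15·18) = 13/108.
e_ss = 12/K_v = 12/(13/108) = 1296/13.

1296/13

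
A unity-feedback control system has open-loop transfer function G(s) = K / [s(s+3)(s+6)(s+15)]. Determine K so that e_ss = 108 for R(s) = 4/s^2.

System type = 1 (one pole at s=0).
K_v = lim_{s→0} s·G(s) = K / (3·6·15) = (1/270)·K.
e_ss = 4/K_v = 108 ⇒ K_v = 1/27 ⇒ K = (1/27)/(1/270) = 10.

10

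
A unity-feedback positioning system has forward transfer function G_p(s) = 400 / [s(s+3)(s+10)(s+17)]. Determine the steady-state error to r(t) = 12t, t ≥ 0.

One free integrator in G_p(s): this is a type 1 system.
K_v = lim_{s→0} s·G_p(s) = 400 / (3·10·17) = 40/51.
e_ss = 12/K_v = 12/(40/51) = 15.3.

15.3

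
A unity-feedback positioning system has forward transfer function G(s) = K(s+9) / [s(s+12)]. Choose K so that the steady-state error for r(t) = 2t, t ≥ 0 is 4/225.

150

G(s) has one factor of s in the denominator, so the system is type 1.
K_v = lim_{s→0} s·G(s) = K·9 / (12) = 0.75·K.
e_ss = 2/K_v = 4/225 ⇒ K_v = 112.5 ⇒ K = 112.5/0.75 = 150.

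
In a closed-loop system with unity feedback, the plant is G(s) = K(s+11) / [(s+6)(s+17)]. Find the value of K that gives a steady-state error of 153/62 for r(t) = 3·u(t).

2

The open loop has no poles at the origin → type 0 system.
K_p = lim_{s→0} G(s) = K·11 / (6·17) = (11/102)·K.
e_ss = 3/(1 + K_p) = 153/62 ⇒ 1 + (11/102)·K = 62/51 ⇒ K = 2.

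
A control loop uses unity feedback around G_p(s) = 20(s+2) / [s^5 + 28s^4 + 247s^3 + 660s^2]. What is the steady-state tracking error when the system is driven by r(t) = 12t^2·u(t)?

The denominator has no term below 660s^2 — 2 poles at s=0, type 2.
K_a = lim_{s→0} s^2·G_p(s) = 20·2 / 660 = 2/33.
r(t) = 12t^2 gives R(s) = 24/s^3.
e_ss = 24/K_a = 24/(2/33) = 396.

396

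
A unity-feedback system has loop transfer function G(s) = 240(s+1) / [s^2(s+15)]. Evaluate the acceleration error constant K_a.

The open loop has two poles at the origin → type 2 system.
K_a = lim_{s→0} s^2·G(s) = 240·1 / (15) = 16.

16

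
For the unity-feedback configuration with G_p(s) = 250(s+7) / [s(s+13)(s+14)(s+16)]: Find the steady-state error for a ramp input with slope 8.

The open loop has one pole at the origin → type 1 system.
K_v = lim_{s→0} s·G_p(s) = 250·7 / (13·14·16) = 125/208.
e_ss = 8/K_v = 8/(125/208) = 13.312.

13.312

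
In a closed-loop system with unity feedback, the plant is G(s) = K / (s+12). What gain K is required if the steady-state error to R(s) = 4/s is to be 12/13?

40

System type = 0 (no poles at s=0).
K_p = lim_{s→0} G(s) = K / (12) = (1/12)·K.
e_ss = 4/(1 + K_p) = 12/13 ⇒ 1 + (1/12)·K = 13/3 ⇒ K = 40.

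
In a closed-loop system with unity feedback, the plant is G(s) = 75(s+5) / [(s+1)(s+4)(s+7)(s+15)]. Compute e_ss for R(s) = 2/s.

No free integrators in G(s): this is a type 0 system.
K_p = lim_{s→0} G(s) = 75·5 / (1·4·7·15) = 25/28.
e_ss = 2/(1 + K_p) = 2/(53/28) = 56/53.

56/53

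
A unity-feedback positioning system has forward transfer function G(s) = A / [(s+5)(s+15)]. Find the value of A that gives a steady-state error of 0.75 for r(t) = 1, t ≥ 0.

25

System type = 0 (no poles at s=0).
K_p = lim_{s→0} G(s) = A / (5·15) = (1/75)·A.
e_ss = 1/(1 + K_p) = 0.75 ⇒ 1 + (1/75)·A = 4/3 ⇒ A = 25.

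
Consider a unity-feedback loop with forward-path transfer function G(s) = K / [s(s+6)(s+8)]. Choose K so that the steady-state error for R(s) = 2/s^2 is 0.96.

100

One free integrator in G(s): this is a type 1 system.
K_v = lim_{s→0} s·G(s) = K / (6·8) = (1/48)·K.
e_ss = 2/K_v = 0.96 ⇒ K_v = 25/12 ⇒ K = (25/12)/(1/48) = 100.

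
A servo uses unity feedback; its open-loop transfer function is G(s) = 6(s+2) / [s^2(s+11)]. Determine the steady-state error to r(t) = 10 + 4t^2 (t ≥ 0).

22/3

Two free integrators in G(s): this is a type 2 system. By superposition:
  • 10: tracked with zero error.
  • 4t^2: e_ss = 8/K_a with K_a=12/11 → 22/3.
Total e_ss = 22/3.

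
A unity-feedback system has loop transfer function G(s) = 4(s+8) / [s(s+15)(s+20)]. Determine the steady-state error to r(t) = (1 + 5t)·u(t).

The open loop has one pole at the origin → type 1 system. By superposition:
  • 1: tracked with zero error.
  • 5t: e_ss = 5/K_v with K_v=8/75 → 46.875.
Total e_ss = 46.875.

46.875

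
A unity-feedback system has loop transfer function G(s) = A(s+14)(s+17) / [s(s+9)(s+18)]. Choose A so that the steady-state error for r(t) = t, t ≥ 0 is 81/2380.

20

The open loop has one pole at the origin → type 1 system.
K_v = lim_{s→0} s·G(s) = A·14·17 / (9·18) = (119/81)·A.
e_ss = 1/K_v = 81/2380 ⇒ K_v = 2380/81 ⇒ A = (2380/81)/(119/81) = 20.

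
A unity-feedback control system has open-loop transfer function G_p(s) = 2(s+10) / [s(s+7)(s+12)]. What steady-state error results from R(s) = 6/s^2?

25.2

G_p(s) has one factor of s in the denominator, so the system is type 1.
K_v = lim_{s→0} s·G_p(s) = 2·10 / (7·12) = 5/21.
e_ss = 6/K_v = 6/(5/21) = 25.2.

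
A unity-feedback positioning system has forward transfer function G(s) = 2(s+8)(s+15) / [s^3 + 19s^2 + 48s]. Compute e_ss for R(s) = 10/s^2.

2

Lowest-order denominator term is 48s, so the open loop has 1 pole at the origin → type 1 system.
K_v = lim_{s→0} s·G(s) = 2·8·15 / 48 = 5.
e_ss = 10/K_v = 10/5 = 2.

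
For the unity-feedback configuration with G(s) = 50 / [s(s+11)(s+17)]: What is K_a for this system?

The open loop has one pole at the origin → type 1 system.
K_a = lim_{s→0} s^2·G(s) = 0 (the extra factor of s kills the finite limit).

0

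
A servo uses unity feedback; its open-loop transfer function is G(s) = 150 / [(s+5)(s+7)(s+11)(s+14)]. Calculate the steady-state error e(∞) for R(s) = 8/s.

2156/277

No free integrators in G(s): this is a type 0 system.
K_p = lim_{s→0} G(s) = 150 / (5·7·11·14) = 15/539.
e_ss = 8/(1 + K_p) = 8/(554/539) = 2156/277.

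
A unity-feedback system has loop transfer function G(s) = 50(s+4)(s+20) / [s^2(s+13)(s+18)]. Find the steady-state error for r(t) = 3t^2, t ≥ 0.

G(s) has two factors of s in the denominator, so the system is type 2.
K_a = lim_{s→0} s^2·G(s) = 50·4·20 / (13·18) = 2000/117.
r(t) = 3t^2 gives R(s) = 6/s^3.
e_ss = 6/K_a = 6/(2000/117) = 0.351.

0.351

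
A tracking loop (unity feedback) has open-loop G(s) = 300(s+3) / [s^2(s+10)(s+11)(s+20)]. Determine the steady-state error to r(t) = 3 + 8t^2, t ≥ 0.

352/9

Two free integrators in G(s): this is a type 2 system. By superposition:
  • 3: tracked with zero error.
  • 8t^2: e_ss = 16/K_a with K_a=9/22 → 352/9.
Total e_ss = 352/9.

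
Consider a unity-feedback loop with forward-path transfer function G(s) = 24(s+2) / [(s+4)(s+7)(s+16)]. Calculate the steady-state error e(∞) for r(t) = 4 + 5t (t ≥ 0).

infinity

The open loop has no poles at the origin → type 0 system. By superposition:
  • 4: e_ss = 4/(1+K_p) with K_p=3/28 → 112/31.
  • 5t: a type-0 system cannot track it, e_ss → ∞.
The unbounded component dominates.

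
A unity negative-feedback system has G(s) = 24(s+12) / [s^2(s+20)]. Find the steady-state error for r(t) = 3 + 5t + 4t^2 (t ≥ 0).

Two free integrators in G(s): this is a type 2 system. Taking each input component in turn:
  • 3: tracked with zero error.
  • 5t: tracked with zero error.
  • 4t^2: e_ss = 8/K_a with K_a=14.4 → 5/9.
Total e_ss = 5/9.

5/9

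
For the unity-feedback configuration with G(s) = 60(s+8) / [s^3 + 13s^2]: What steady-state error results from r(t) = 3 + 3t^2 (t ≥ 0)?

0.1625

Lowest-order denominator term is 13s^2, so the open loop has 2 poles at the origin → type 2 system. By superposition:
  • 3: tracked with zero error.
  • 3t^2: e_ss = 6/K_a with K_a=480/13 → 0.1625.
Total e_ss = 0.1625.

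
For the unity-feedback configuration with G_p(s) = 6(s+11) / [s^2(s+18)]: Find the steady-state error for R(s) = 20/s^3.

The open loop has two poles at the origin → type 2 system.
K_a = lim_{s→0} s^2·G_p(s) = 6·11 / (18) = 11/3.
r(t) = 10t^2 gives R(s) = 20/s^3.
e_ss = 20/K_a = 20/(11/3) = 60/11.

60/11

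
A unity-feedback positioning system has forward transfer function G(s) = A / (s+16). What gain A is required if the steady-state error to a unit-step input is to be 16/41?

25

The open loop has no poles at the origin → type 0 system.
K_p = lim_{s→0} G(s) = A / (16) = 0.0625·A.
e_ss = 1/(1 + K_p) = 16/41 ⇒ 1 + 0.0625·A = 2.5625 ⇒ A = 25.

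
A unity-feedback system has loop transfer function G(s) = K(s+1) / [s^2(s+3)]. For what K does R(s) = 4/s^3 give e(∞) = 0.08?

System type = 2 (two poles at s=0).
K_a = lim_{s→0} s^2·G(s) = K·1 / (3) = (1/3)·K.
e_ss = 4/K_a = 0.08 ⇒ K_a = 50 ⇒ K = 50/(1/3) = 150.

150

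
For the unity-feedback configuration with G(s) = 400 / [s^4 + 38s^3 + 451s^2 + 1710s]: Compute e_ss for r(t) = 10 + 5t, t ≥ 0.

The denominator has no term below 1710s — 1 pole at s=0, type 1. Treating each term separately:
  • 10: tracked with zero error.
  • 5t: e_ss = 5/K_v with K_v=40/171 → 21.375.
Total e_ss = 21.375.

21.375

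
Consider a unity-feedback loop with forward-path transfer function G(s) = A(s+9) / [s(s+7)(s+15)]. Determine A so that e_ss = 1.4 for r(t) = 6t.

The open loop has one pole at the origin → type 1 system.
K_v = lim_{s→0} s·G(s) = A·9 / (7·15) = (3/35)·A.
e_ss = 6/K_v = 1.4 ⇒ K_v = 30/7 ⇒ A = (30/7)/(3/35) = 50.

50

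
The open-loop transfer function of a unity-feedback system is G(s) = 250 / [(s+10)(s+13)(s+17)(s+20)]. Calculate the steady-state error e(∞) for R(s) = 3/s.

No free integrators in G(s): this is a type 0 system.
K_p = lim_{s→0} G(s) = 250 / (10·13·17·20) = 5/884.
e_ss = 3/(1 + K_p) = 3/(889/884) = 2652/889.

2652/889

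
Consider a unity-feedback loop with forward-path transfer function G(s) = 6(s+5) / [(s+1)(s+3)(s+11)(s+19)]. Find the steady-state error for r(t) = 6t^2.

infinity

G(s) has no factors of s in the denominator, so the system is type 0.
K_a = lim_{s→0} s^2·G(s) = 0; the steady-state error to this parabolic input grows without bound.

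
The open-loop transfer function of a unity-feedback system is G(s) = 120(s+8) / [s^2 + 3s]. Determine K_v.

320

Lowest-order denominator term is 3s, so the open loop has 1 pole at the origin → type 1 system.
K_v = lim_{s→0} s·G(s) = 120·8 / 3 = 320.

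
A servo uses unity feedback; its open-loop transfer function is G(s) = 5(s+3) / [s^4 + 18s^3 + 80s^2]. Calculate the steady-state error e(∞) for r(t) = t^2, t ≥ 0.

32/3

The denominator has no term below 80s^2 — 2 poles at s=0, type 2.
K_a = lim_{s→0} s^2·G(s) = 5·3 / 80 = 0.1875.
r(t) = t^2 gives R(s) = 2/s^3.
e_ss = 2/K_a = 2/0.1875 = 32/3.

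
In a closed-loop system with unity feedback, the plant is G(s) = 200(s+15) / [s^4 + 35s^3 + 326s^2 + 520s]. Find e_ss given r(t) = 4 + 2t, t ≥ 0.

26/75

Factoring s from the denominator leaves a polynomial with constant term 520, so the system is type 1. By superposition:
  • 4: tracked with zero error.
  • 2t: e_ss = 2/K_v with K_v=75/13 → 26/75.
Total e_ss = 26/75.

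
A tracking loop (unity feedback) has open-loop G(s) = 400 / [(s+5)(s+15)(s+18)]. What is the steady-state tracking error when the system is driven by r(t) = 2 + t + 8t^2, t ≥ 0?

System type = 0 (no poles at s=0). By superposition:
  • 2: e_ss = 2/(1+K_p) with K_p=8/27 → 54/35.
  • t: a type-0 system cannot track it, e_ss → ∞.
  • 8t^2: a type-0 system cannot track it, e_ss → ∞.
The unbounded component dominates.

infinity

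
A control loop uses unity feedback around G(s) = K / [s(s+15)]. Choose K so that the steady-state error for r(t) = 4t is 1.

60

G(s) has one factor of s in the denominator, so the system is type 1.
K_v = lim_{s→0} s·G(s) = K / (15) = (1/15)·K.
e_ss = 4/K_v = 1 ⇒ K_v = 4 ⇒ K = 4/(1/15) = 60.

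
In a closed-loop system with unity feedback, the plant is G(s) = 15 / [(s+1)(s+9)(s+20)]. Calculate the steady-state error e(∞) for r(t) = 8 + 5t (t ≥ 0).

No free integrators in G(s): this is a type 0 system. Taking each input component in turn:
  • 8: e_ss = 8/(1+K_p) with K_p=1/12 → 96/13.
  • 5t: a type-0 system cannot track it, e_ss → ∞.
The unbounded component dominates.

infinity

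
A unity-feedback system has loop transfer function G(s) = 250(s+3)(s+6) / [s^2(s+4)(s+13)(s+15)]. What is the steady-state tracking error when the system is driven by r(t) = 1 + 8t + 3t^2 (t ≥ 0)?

G(s) has two factors of s in the denominator, so the system is type 2. By superposition:
  • 1: tracked with zero error.
  • 8t: tracked with zero error.
  • 3t^2: e_ss = 6/K_a with K_a=75/13 → 1.04.
Total e_ss = 1.04.

1.04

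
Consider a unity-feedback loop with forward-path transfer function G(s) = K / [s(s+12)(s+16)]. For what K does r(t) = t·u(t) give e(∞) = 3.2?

60

The open loop has one pole at the origin → type 1 system.
K_v = lim_{s→0} s·G(s) = K / (12·16) = (1/192)·K.
e_ss = 1/K_v = 3.2 ⇒ K_v = 0.3125 ⇒ K = 0.3125/(1/192) = 60.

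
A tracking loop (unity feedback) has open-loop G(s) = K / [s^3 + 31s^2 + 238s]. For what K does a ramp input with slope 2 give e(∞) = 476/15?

15

The denominator has no term below 238s — 1 pole at s=0, type 1.
K_v = lim_{s→0} s·G(s) = K / 238 = (1/238)·K.
e_ss = 2/K_v = 476/15 ⇒ K_v = 15/238 ⇒ K = (15/238)/(1/238) = 15.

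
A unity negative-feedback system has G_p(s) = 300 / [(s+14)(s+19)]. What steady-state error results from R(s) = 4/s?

The open loop has no poles at the origin → type 0 system.
K_p = lim_{s→0} G_p(s) = 300 / (14·19) = 150/133.
e_ss = 4/(1 + K_p) = 4/(283/133) = 532/283.

532/283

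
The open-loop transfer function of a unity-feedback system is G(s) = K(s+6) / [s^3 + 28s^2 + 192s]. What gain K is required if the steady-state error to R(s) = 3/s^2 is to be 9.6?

Factoring s from the denominator leaves a polynomial with constant term 192, so the system is type 1.
K_v = lim_{s→0} s·G(s) = K·6 / 192 = (1/32)·K.
e_ss = 3/K_v = 9.6 ⇒ K_v = 0.3125 ⇒ K = 0.3125/(1/32) = 10.

10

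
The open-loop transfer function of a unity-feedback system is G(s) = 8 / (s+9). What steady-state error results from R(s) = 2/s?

18/17

System type = 0 (no poles at s=0).
K_p = lim_{s→0} G(s) = 8 / (9) = 8/9.
e_ss = 2/(1 + K_p) = 2/(17/9) = 18/17.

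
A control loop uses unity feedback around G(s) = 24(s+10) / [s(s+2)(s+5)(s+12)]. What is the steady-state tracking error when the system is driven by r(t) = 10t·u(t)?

G(s) has one factor of s in the denominator, so the system is type 1.
K_v = lim_{s→0} s·G(s) = 24·10 / (2·5·12) = 2.
e_ss = 10/K_v = 10/2 = 5.

5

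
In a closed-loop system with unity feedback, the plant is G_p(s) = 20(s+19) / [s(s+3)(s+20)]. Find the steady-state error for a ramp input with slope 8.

24/19

The open loop has one pole at the origin → type 1 system.
K_v = lim_{s→0} s·G_p(s) = 20·19 / (3·20) = 19/3.
e_ss = 8/K_v = 8/(19/3) = 24/19.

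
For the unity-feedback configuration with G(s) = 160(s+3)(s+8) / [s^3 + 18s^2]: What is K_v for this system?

infinity

K_v = lim_{s→0} s·G(s); with 2 poles at the origin the limit diverges, so K_v = ∞.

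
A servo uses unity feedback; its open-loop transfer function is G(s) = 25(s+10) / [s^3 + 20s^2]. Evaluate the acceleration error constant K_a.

12.5

Lowest-order denominator term is 20s^2, so the open loop has 2 poles at the origin → type 2 system.
K_a = lim_{s→0} s^2·G(s) = 25·10 / 20 = 12.5.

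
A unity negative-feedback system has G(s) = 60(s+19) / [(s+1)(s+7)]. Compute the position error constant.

G(s) has no factors of s in the denominator, so the system is type 0.
K_p = lim_{s→0} G(s) = 60·19 / (1·7) = 1140/7.

1140/7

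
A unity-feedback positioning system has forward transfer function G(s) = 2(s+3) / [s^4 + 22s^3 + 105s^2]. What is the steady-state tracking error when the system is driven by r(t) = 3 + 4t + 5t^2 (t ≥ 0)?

175

The denominator has no term below 105s^2 — 2 poles at s=0, type 2. Treating each term separately:
  • 3: tracked with zero error.
  • 4t: tracked with zero error.
  • 5t^2: e_ss = 10/K_a with K_a=2/35 → 175.
Total e_ss = 175.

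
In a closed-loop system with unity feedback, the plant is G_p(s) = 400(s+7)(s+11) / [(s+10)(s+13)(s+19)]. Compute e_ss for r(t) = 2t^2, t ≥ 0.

The open loop has no poles at the origin → type 0 system.
For a type-0 system K_a = 0, so e_ss to a parabolic input is unbounded.

infinity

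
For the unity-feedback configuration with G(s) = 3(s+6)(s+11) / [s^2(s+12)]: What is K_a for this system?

16.5

The open loop has two poles at the origin → type 2 system.
K_a = lim_{s→0} s^2·G(s) = 3·6·11 / (12) = 16.5.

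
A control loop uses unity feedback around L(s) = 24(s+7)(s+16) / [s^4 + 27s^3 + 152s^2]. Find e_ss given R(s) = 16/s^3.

19/21

The denominator has no term below 152s^2 — 2 poles at s=0, type 2.
K_a = lim_{s→0} s^2·L(s) = 24·7·16 / 152 = 336/19.
r(t) = 8t^2 gives R(s) = 16/s^3.
e_ss = 16/K_a = 16/(336/19) = 19/21.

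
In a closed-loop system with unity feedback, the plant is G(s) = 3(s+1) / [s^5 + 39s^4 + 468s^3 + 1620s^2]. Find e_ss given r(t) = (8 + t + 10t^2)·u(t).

Lowest-order denominator term is 1620s^2, so the open loop has 2 poles at the origin → type 2 system. By superposition:
  • 8: tracked with zero error.
  • t: tracked with zero error.
  • 10t^2: e_ss = 20/K_a with K_a=1/540 → 10800.
Total e_ss = 10800.

10800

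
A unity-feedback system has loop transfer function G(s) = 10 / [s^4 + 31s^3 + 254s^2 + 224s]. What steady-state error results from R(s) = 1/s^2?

22.4

Lowest-order denominator term is 224s, so the open loop has 1 pole at the origin → type 1 system.
K_v = lim_{s→0} s·G(s) = 10 / 224 = 5/112.
e_ss = 1/K_v = 1/(5/112) = 22.4.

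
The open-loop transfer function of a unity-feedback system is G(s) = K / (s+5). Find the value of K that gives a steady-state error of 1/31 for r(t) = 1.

150

The open loop has no poles at the origin → type 0 system.
K_p = lim_{s→0} G(s) = K / (5) = 0.2·K.
e_ss = 1/(1 + K_p) = 1/31 ⇒ 1 + 0.2·K = 31 ⇒ K = 150.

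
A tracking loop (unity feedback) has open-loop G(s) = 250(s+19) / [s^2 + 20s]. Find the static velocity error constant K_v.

Factoring s from the denominator leaves a polynomial with constant term 20, so the system is type 1.
K_v = lim_{s→0} s·G(s) = 250·19 / 20 = 237.5.

237.5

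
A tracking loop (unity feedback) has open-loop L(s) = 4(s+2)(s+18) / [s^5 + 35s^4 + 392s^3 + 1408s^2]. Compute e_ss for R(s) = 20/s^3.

1760/9

Lowest-order denominator term is 1408s^2, so the open loop has 2 poles at the origin → type 2 system.
K_a = lim_{s→0} s^2·L(s) = 4·2·18 / 1408 = 9/88.
r(t) = 10t^2 gives R(s) = 20/s^3.
e_ss = 20/K_a = 20/(9/88) = 1760/9.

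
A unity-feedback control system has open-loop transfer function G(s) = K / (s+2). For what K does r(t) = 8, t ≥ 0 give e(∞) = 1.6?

The open loop has no poles at the origin → type 0 system.
K_p = lim_{s→0} G(s) = K / (2) = 0.5·K.
e_ss = 8/(1 + K_p) = 1.6 ⇒ 1 + 0.5·K = 5 ⇒ K = 8.

8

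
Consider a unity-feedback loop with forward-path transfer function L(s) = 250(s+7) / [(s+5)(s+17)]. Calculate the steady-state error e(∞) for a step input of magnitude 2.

No free integrators in L(s): this is a type 0 system.
K_p = lim_{s→0} L(s) = 250·7 / (5·17) = 350/17.
e_ss = 2/(1 + K_p) = 2/(367/17) = 34/367.

34/367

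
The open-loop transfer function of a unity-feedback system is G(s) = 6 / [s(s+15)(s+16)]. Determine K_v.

The open loop has one pole at the origin → type 1 system.
K_v = lim_{s→0} s·G(s) = 6 / (15·16) = 0.025.

0.025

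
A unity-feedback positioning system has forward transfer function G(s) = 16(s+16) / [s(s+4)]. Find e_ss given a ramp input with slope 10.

System type = 1 (one pole at s=0).
K_v = lim_{s→0} s·G(s) = 16·16 / (4) = 64.
e_ss = 10/K_v = 10/64 = 5/32.

5/32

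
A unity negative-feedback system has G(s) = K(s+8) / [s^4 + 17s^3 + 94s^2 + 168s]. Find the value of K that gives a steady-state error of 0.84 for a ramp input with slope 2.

50

Factoring s from the denominator leaves a polynomial with constant term 168, so the system is type 1.
K_v = lim_{s→0} s·G(s) = K·8 / 168 = (1/21)·K.
e_ss = 2/K_v = 0.84 ⇒ K_v = 50/21 ⇒ K = (50/21)/(1/21) = 50.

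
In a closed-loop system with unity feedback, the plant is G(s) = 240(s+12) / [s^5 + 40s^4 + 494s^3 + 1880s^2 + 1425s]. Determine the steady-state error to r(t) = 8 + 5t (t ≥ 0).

475/192

Factoring s from the denominator leaves a polynomial with constant term 1425, so the system is type 1. Treating each term separately:
  • 8: tracked with zero error.
  • 5t: e_ss = 5/K_v with K_v=192/95 → 475/192.
Total e_ss = 475/192.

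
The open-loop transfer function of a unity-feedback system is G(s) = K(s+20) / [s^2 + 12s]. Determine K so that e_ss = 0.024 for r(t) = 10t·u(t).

250

Factoring s from the denominator leaves a polynomial with constant term 12, so the system is type 1.
K_v = lim_{s→0} s·G(s) = K·20 / 12 = (5/3)·K.
e_ss = 10/K_v = 0.024 ⇒ K_v = 1250/3 ⇒ K = (1250/3)/(5/3) = 250.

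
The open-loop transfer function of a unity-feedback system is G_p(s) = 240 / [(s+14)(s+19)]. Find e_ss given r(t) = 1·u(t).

133/253

No free integrators in G_p(s): this is a type 0 system.
K_p = lim_{s→0} G_p(s) = 240 / (14·19) = 120/133.
e_ss = 1/(1 + K_p) = 1/(253/133) = 133/253.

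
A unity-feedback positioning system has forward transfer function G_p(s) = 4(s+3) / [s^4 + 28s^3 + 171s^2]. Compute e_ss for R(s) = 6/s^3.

Factoring s^2 from the denominator leaves a polynomial with constant term 171, so the system is type 2.
K_a = lim_{s→0} s^2·G_p(s) = 4·3 / 171 = 4/57.
r(t) = 3t^2 gives R(s) = 6/s^3.
e_ss = 6/K_a = 6/(4/57) = 85.5.

85.5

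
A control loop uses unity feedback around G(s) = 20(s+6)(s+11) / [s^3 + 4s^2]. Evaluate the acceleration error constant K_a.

The denominator has no term below 4s^2 — 2 poles at s=0, type 2.
K_a = lim_{s→0} s^2·G(s) = 20·6·11 / 4 = 330.

330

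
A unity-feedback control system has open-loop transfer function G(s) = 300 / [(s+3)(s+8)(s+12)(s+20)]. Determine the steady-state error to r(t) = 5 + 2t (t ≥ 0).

The open loop has no poles at the origin → type 0 system. Treating each term separately:
  • 5: e_ss = 5/(1+K_p) with K_p=5/96 → 480/101.
  • 2t: a type-0 system cannot track it, e_ss → ∞.
The unbounded component dominates.

infinity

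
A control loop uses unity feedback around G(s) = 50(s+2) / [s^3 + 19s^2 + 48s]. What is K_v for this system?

25/12

Factoring s from the denominator leaves a polynomial with constant term 48, so the system is type 1.
K_v = lim_{s→0} s·G(s) = 50·2 / 48 = 25/12.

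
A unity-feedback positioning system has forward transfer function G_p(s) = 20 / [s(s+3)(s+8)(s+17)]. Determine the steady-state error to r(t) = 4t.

G_p(s) has one factor of s in the denominator, so the system is type 1.
K_v = lim_{s→0} s·G_p(s) = 20 / (3·8·17) = 5/102.
e_ss = 4/K_v = 4/(5/102) = 81.6.

81.6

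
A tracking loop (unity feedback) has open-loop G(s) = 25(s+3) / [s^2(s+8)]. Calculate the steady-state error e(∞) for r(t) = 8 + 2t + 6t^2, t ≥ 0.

1.28

System type = 2 (two poles at s=0). By superposition:
  • 8: tracked with zero error.
  • 2t: tracked with zero error.
  • 6t^2: e_ss = 12/K_a with K_a=9.375 → 1.28.
Total e_ss = 1.28.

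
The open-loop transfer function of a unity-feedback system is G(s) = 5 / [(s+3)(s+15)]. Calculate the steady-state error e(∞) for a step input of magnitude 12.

10.8

No free integrators in G(s): this is a type 0 system.
K_p = lim_{s→0} G(s) = 5 / (3·15) = 1/9.
e_ss = 12/(1 + K_p) = 12/(10/9) = 10.8.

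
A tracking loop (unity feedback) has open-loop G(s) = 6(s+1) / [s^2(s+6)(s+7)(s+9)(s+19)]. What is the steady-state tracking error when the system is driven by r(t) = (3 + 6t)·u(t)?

The open loop has two poles at the origin → type 2 system. Taking each input component in turn:
  • 3: tracked with zero error.
  • 6t: tracked with zero error.
Total e_ss = 0.

0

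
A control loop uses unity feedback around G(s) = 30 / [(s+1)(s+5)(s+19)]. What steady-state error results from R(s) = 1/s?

The open loop has no poles at the origin → type 0 system.
K_p = lim_{s→0} G(s) = 30 / (1·5·19) = 6/19.
e_ss = 1/(1 + K_p) = 1/(25/19) = 0.76.

0.76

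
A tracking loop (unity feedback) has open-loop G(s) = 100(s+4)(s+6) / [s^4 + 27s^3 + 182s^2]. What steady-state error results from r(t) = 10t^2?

The denominator has no term below 182s^2 — 2 poles at s=0, type 2.
K_a = lim_{s→0} s^2·G(s) = 100·4·6 / 182 = 1200/91.
r(t) = 10t^2 gives R(s) = 20/s^3.
e_ss = 20/K_a = 20/(1200/91) = 91/60.

91/60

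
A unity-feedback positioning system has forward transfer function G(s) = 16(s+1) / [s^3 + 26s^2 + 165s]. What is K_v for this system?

Lowest-order denominator term is 165s, so the open loop has 1 pole at the origin → type 1 system.
K_v = lim_{s→0} s·G(s) = 16·1 / 165 = 16/165.

16/165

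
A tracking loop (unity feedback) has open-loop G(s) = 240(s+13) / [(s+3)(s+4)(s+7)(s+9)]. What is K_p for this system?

No free integrators in G(s): this is a type 0 system.
K_p = lim_{s→0} G(s) = 240·13 / (3·4·7·9) = 260/63.

260/63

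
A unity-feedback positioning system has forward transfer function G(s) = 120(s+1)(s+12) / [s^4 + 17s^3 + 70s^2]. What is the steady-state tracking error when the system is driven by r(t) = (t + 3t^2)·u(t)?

7/24

Lowest-order denominator term is 70s^2, so the open loop has 2 poles at the origin → type 2 system. Taking each input component in turn:
  • t: tracked with zero error.
  • 3t^2: e_ss = 6/K_a with K_a=144/7 → 7/24.
Total e_ss = 7/24.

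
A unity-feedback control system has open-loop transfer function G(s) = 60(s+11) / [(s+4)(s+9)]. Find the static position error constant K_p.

55/3

No free integrators in G(s): this is a type 0 system.
K_p = lim_{s→0} G(s) = 60·11 / (4·9) = 55/3.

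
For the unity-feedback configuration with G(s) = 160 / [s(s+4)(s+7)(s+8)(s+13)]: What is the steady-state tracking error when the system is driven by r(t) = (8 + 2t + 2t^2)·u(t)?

infinity

The open loop has one pole at the origin → type 1 system. Taking each input component in turn:
  • 8: tracked with zero error.
  • 2t: e_ss = 2/K_v with K_v=5/91 → 36.4.
  • 2t^2: a type-1 system cannot track it, e_ss → ∞.
The unbounded component dominates.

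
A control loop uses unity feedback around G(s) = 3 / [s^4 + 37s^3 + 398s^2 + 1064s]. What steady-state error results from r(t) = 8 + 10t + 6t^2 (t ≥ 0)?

Factoring s from the denominator leaves a polynomial with constant term 1064, so the system is type 1. Taking each input component in turn:
  • 8: tracked with zero error.
  • 10t: e_ss = 10/K_v with K_v=3/1064 → 10640/3.
  • 6t^2: a type-1 system cannot track it, e_ss → ∞.
The unbounded component dominates.

infinity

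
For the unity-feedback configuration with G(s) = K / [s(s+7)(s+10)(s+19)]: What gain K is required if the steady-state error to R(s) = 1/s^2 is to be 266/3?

One free integrator in G(s): this is a type 1 system.
K_v = lim_{s→0} s·G(s) = K / (7·10·19) = (1/1330)·K.
e_ss = 1/K_v = 266/3 ⇒ K_v = 3/266 ⇒ K = (3/266)/(1/1330) = 15.

15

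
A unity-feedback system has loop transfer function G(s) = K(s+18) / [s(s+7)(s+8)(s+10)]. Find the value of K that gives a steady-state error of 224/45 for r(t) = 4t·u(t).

System type = 1 (one pole at s=0).
K_v = lim_{s→0} s·G(s) = K·18 / (7·8·10) = (9/280)·K.
e_ss = 4/K_v = 224/45 ⇒ K_v = 45/56 ⇒ K = (45/56)/(9/280) = 25.

25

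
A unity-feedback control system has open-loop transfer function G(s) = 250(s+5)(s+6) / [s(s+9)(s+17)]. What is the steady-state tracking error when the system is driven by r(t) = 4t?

0.0816

One free integrator in G(s): this is a type 1 system.
K_v = lim_{s→0} s·G(s) = 250·5·6 / (9·17) = 2500/51.
e_ss = 4/K_v = 4/(2500/51) = 0.0816.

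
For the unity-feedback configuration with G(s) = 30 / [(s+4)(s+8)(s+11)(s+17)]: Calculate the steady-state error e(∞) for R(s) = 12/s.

35904/3007

No free integrators in G(s): this is a type 0 system.
K_p = lim_{s→0} G(s) = 30 / (4·8·11·17) = 15/2992.
e_ss = 12/(1 + K_p) = 12/(3007/2992) = 35904/3007.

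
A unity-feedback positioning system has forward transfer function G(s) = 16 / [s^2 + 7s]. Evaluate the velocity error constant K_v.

16/7

The denominator has no term below 7s — 1 pole at s=0, type 1.
K_v = lim_{s→0} s·G(s) = 16 / 7 = 16/7.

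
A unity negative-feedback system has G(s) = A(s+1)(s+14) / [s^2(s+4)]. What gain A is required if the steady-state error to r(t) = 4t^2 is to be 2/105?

120

The open loop has two poles at the origin → type 2 system.
K_a = lim_{s→0} s^2·G(s) = A·1·14 / (4) = 3.5·A.
e_ss = 8/K_a = 2/105 ⇒ K_a = 420 ⇒ A = 420/3.5 = 120.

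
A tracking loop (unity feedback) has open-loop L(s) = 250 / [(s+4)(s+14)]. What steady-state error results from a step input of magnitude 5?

140/153

L(s) has no factors of s in the denominator, so the system is type 0.
K_p = lim_{s→0} L(s) = 250 / (4·14) = 125/28.
e_ss = 5/(1 + K_p) = 5/(153/28) = 140/153.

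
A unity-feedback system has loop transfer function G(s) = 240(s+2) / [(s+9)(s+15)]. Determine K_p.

32/9

G(s) has no factors of s in the denominator, so the system is type 0.
K_p = lim_{s→0} G(s) = 240·2 / (9·15) = 32/9.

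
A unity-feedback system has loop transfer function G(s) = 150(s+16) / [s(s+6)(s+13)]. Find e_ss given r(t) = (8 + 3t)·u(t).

System type = 1 (one pole at s=0). Taking each input component in turn:
  • 8: tracked with zero error.
  • 3t: e_ss = 3/K_v with K_v=400/13 → 0.0975.
Total e_ss = 0.0975.

0.0975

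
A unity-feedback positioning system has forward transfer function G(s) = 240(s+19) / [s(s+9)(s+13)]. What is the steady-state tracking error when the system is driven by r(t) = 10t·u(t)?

One free integrator in G(s): this is a type 1 system.
K_v = lim_{s→0} s·G(s) = 240·19 / (9·13) = 1520/39.
e_ss = 10/K_v = 10/(1520/39) = 39/152.

39/152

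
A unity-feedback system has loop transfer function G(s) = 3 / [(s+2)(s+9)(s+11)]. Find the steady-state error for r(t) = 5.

330/67

System type = 0 (no poles at s=0).
K_p = lim_{s→0} G(s) = 3 / (2·9·11) = 1/66.
e_ss = 5/(1 + K_p) = 5/(67/66) = 330/67.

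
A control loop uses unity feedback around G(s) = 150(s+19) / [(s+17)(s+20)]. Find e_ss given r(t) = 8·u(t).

272/319

The open loop has no poles at the origin → type 0 system.
K_p = lim_{s→0} G(s) = 150·19 / (17·20) = 285/34.
e_ss = 8/(1 + K_p) = 8/(319/34) = 272/319.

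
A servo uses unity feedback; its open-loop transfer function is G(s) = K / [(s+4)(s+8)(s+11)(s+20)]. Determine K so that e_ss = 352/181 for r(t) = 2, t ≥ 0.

200

The open loop has no poles at the origin → type 0 system.
K_p = lim_{s→0} G(s) = K / (4·8·11·20) = (1/7040)·K.
e_ss = 2/(1 + K_p) = 352/181 ⇒ 1 + (1/7040)·K = 181/176 ⇒ K = 200.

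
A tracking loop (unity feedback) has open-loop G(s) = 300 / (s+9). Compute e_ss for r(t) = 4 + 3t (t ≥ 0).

System type = 0 (no poles at s=0). By superposition:
  • 4: e_ss = 4/(1+K_p) with K_p=100/3 → 12/103.
  • 3t: a type-0 system cannot track it, e_ss → ∞.
The unbounded component dominates.

infinity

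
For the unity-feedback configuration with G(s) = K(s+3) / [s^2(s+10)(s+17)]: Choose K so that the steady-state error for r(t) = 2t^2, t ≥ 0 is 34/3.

20

The open loop has two poles at the origin → type 2 system.
K_a = lim_{s→0} s^2·G(s) = K·3 / (10·17) = (3/170)·K.
e_ss = 4/K_a = 34/3 ⇒ K_a = 6/17 ⇒ K = (6/17)/(3/170) = 20.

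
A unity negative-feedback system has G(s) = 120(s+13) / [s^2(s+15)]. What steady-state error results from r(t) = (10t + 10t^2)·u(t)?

System type = 2 (two poles at s=0). Treating each term separately:
  • 10t: tracked with zero error.
  • 10t^2: e_ss = 20/K_a with K_a=104 → 5/26.
Total e_ss = 5/26.

5/26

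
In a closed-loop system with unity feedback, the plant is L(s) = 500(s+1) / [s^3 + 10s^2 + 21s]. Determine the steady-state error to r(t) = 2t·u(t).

0.084

Factoring s from the denominator leaves a polynomial with constant term 21, so the system is type 1.
K_v = lim_{s→0} s·L(s) = 500·1 / 21 = 500/21.
e_ss = 2/K_v = 2/(500/21) = 0.084.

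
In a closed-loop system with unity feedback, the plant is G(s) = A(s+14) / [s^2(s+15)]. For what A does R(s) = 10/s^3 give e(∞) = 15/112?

80

System type = 2 (two poles at s=0).
K_a = lim_{s→0} s^2·G(s) = A·14 / (15) = (14/15)·A.
e_ss = 10/K_a = 15/112 ⇒ K_a = 224/3 ⇒ A = (224/3)/(14/15) = 80.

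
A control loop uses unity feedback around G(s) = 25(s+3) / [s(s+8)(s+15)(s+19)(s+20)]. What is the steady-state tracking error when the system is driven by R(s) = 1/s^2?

G(s) has one factor of s in the denominator, so the system is type 1.
K_v = lim_{s→0} s·G(s) = 25·3 / (8·15·19·20) = 1/608.
e_ss = 1/K_v = 1/(1/608) = 608.

608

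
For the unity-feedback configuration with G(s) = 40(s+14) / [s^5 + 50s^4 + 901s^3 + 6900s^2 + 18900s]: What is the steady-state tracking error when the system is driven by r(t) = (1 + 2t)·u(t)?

Factoring s from the denominator leaves a polynomial with constant term 18900, so the system is type 1. By superposition:
  • 1: tracked with zero error.
  • 2t: e_ss = 2/K_v with K_v=4/135 → 67.5.
Total e_ss = 67.5.

67.5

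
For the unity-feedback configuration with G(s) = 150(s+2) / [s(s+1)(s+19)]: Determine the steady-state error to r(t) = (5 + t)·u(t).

19/300

G(s) has one factor of s in the denominator, so the system is type 1. Treating each term separately:
  • 5: tracked with zero error.
  • t: e_ss = 1/K_v with K_v=300/19 → 19/300.
Total e_ss = 19/300.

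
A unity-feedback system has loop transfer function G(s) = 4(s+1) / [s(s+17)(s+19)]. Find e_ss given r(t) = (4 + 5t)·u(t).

403.75

G(s) has one factor of s in the denominator, so the system is type 1. By superposition:
  • 4: tracked with zero error.
  • 5t: e_ss = 5/K_v with K_v=4/323 → 403.75.
Total e_ss = 403.75.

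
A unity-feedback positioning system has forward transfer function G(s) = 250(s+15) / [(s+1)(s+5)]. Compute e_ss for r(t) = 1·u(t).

System type = 0 (no poles at s=0).
K_p = lim_{s→0} G(s) = 250·15 / (1·5) = 750.
e_ss = 1/(1 + K_p) = 1/751.

1/751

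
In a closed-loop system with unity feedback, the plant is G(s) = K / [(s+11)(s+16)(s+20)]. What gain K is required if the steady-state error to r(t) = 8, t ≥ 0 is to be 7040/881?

The open loop has no poles at the origin → type 0 system.
K_p = lim_{s→0} G(s) = K / (11·16·20) = (1/3520)·K.
e_ss = 8/(1 + K_p) = 7040/881 ⇒ 1 + (1/3520)·K = 881/880 ⇒ K = 4.

4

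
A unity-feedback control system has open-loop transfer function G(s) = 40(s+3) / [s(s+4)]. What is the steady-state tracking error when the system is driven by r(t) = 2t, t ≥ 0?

1/15

One free integrator in G(s): this is a type 1 system.
K_v = lim_{s→0} s·G(s) = 40·3 / (4) = 30.
e_ss = 2/K_v = 2/30 = 1/15.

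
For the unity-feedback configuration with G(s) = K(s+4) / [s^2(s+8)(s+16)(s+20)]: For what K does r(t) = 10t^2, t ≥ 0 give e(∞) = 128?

100

System type = 2 (two poles at s=0).
K_a = lim_{s→0} s^2·G(s) = K·4 / (8·16·20) = (1/640)·K.
e_ss = 20/K_a = 128 ⇒ K_a = 5/32 ⇒ K = (5/32)/(1/640) = 100.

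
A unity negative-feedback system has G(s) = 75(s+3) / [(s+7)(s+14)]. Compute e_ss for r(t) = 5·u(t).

The open loop has no poles at the origin → type 0 system.
K_p = lim_{s→0} G(s) = 75·3 / (7·14) = 225/98.
e_ss = 5/(1 + K_p) = 5/(323/98) = 490/323.

490/323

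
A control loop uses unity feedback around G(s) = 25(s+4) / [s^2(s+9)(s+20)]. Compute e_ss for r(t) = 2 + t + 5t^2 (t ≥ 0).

Two free integrators in G(s): this is a type 2 system. By superposition:
  • 2: tracked with zero error.
  • t: tracked with zero error.
  • 5t^2: e_ss = 10/K_a with K_a=5/9 → 18.
Total e_ss = 18.

18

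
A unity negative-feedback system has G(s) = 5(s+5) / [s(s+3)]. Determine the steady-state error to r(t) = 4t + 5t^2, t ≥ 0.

infinity

System type = 1 (one pole at s=0). Treating each term separately:
  • 4t: e_ss = 4/K_v with K_v=25/3 → 0.48.
  • 5t^2: a type-1 system cannot track it, e_ss → ∞.
The unbounded component dominates.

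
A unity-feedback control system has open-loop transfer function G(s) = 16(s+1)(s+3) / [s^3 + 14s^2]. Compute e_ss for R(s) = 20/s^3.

The denominator has no term below 14s^2 — 2 poles at s=0, type 2.
K_a = lim_{s→0} s^2·G(s) = 16·1·3 / 14 = 24/7.
r(t) = 10t^2 gives R(s) = 20/s^3.
e_ss = 20/K_a = 20/(24/7) = 35/6.

35/6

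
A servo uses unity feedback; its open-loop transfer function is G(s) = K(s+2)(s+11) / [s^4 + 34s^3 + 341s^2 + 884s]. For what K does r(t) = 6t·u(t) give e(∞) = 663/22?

8

Lowest-order denominator term is 884s, so the open loop has 1 pole at the origin → type 1 system.
K_v = lim_{s→0} s·G(s) = K·2·11 / 884 = (11/442)·K.
e_ss = 6/K_v = 663/22 ⇒ K_v = 44/221 ⇒ K = (44/221)/(11/442) = 8.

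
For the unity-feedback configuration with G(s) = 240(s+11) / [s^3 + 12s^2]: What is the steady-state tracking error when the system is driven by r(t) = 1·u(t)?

Lowest-order denominator term is 12s^2, so the open loop has 2 poles at the origin → type 2 system.
A type-2 system has K_p = ∞, so it tracks a step input with zero steady-state error.

0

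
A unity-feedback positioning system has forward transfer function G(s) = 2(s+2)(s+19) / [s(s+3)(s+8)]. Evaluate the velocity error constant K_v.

19/6

System type = 1 (one pole at s=0).
K_v = lim_{s→0} s·G(s) = 2·2·19 / (3·8) = 19/6.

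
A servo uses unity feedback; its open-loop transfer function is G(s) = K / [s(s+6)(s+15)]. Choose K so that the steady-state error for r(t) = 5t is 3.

150

System type = 1 (one pole at s=0).
K_v = lim_{s→0} s·G(s) = K / (6·15) = (1/90)·K.
e_ss = 5/K_v = 3 ⇒ K_v = 5/3 ⇒ K = (5/3)/(1/90) = 150.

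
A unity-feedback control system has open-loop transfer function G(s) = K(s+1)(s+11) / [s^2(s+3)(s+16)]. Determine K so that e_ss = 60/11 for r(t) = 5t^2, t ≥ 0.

8

The open loop has two poles at the origin → type 2 system.
K_a = lim_{s→0} s^2·G(s) = K·1·11 / (3·16) = (11/48)·K.
e_ss = 10/K_a = 60/11 ⇒ K_a = 11/6 ⇒ K = (11/6)/(11/48) = 8.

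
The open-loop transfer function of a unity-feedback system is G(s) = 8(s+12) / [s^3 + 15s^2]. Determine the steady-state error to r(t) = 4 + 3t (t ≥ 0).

0

Factoring s^2 from the denominator leaves a polynomial with constant term 15, so the system is type 2. Taking each input component in turn:
  • 4: tracked with zero error.
  • 3t: tracked with zero error.
Total e_ss = 0.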